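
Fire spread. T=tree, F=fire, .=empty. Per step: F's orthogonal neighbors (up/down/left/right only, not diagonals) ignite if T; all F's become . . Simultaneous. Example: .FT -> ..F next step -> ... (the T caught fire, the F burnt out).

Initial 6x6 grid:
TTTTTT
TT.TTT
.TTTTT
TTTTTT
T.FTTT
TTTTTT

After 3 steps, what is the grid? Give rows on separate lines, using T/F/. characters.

Step 1: 3 trees catch fire, 1 burn out
  TTTTTT
  TT.TTT
  .TTTTT
  TTFTTT
  T..FTT
  TTFTTT
Step 2: 6 trees catch fire, 3 burn out
  TTTTTT
  TT.TTT
  .TFTTT
  TF.FTT
  T...FT
  TF.FTT
Step 3: 7 trees catch fire, 6 burn out
  TTTTTT
  TT.TTT
  .F.FTT
  F...FT
  T....F
  F...FT

TTTTTT
TT.TTT
.F.FTT
F...FT
T....F
F...FT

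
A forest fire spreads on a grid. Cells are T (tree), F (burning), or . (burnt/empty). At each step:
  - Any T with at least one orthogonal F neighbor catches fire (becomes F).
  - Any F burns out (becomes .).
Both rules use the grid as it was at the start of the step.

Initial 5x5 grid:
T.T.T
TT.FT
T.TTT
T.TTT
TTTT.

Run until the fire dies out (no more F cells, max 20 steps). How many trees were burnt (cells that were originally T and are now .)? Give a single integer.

Answer: 17

Derivation:
Step 1: +2 fires, +1 burnt (F count now 2)
Step 2: +4 fires, +2 burnt (F count now 4)
Step 3: +3 fires, +4 burnt (F count now 3)
Step 4: +1 fires, +3 burnt (F count now 1)
Step 5: +1 fires, +1 burnt (F count now 1)
Step 6: +1 fires, +1 burnt (F count now 1)
Step 7: +1 fires, +1 burnt (F count now 1)
Step 8: +1 fires, +1 burnt (F count now 1)
Step 9: +1 fires, +1 burnt (F count now 1)
Step 10: +2 fires, +1 burnt (F count now 2)
Step 11: +0 fires, +2 burnt (F count now 0)
Fire out after step 11
Initially T: 18, now '.': 24
Total burnt (originally-T cells now '.'): 17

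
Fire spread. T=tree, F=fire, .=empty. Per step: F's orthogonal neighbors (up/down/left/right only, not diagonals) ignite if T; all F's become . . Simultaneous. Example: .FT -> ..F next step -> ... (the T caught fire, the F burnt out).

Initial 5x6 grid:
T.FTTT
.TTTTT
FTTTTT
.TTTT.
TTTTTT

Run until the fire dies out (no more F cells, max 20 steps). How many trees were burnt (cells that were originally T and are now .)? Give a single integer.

Answer: 23

Derivation:
Step 1: +3 fires, +2 burnt (F count now 3)
Step 2: +5 fires, +3 burnt (F count now 5)
Step 3: +5 fires, +5 burnt (F count now 5)
Step 4: +5 fires, +5 burnt (F count now 5)
Step 5: +3 fires, +5 burnt (F count now 3)
Step 6: +1 fires, +3 burnt (F count now 1)
Step 7: +1 fires, +1 burnt (F count now 1)
Step 8: +0 fires, +1 burnt (F count now 0)
Fire out after step 8
Initially T: 24, now '.': 29
Total burnt (originally-T cells now '.'): 23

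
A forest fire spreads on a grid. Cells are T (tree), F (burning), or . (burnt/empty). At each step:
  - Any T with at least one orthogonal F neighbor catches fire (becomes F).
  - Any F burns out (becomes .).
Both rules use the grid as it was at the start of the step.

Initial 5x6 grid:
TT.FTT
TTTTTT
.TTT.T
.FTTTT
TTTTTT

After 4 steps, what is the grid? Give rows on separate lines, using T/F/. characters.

Step 1: 5 trees catch fire, 2 burn out
  TT..FT
  TTTFTT
  .FTT.T
  ..FTTT
  TFTTTT
Step 2: 9 trees catch fire, 5 burn out
  TT...F
  TFF.FT
  ..FF.T
  ...FTT
  F.FTTT
Step 3: 5 trees catch fire, 9 burn out
  TF....
  F....F
  .....T
  ....FT
  ...FTT
Step 4: 4 trees catch fire, 5 burn out
  F.....
  ......
  .....F
  .....F
  ....FT

F.....
......
.....F
.....F
....FT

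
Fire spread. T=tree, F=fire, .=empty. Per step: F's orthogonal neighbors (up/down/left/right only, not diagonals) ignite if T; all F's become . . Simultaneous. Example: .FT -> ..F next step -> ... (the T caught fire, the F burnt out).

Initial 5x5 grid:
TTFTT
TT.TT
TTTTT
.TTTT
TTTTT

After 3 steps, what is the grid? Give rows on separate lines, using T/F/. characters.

Step 1: 2 trees catch fire, 1 burn out
  TF.FT
  TT.TT
  TTTTT
  .TTTT
  TTTTT
Step 2: 4 trees catch fire, 2 burn out
  F...F
  TF.FT
  TTTTT
  .TTTT
  TTTTT
Step 3: 4 trees catch fire, 4 burn out
  .....
  F...F
  TFTFT
  .TTTT
  TTTTT

.....
F...F
TFTFT
.TTTT
TTTTT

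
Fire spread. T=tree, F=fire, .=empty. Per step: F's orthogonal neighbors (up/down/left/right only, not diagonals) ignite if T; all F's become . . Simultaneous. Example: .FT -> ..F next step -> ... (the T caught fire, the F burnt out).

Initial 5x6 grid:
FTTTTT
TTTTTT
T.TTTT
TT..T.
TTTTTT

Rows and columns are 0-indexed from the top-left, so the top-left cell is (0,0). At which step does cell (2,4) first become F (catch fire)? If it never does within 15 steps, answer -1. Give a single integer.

Step 1: cell (2,4)='T' (+2 fires, +1 burnt)
Step 2: cell (2,4)='T' (+3 fires, +2 burnt)
Step 3: cell (2,4)='T' (+3 fires, +3 burnt)
Step 4: cell (2,4)='T' (+5 fires, +3 burnt)
Step 5: cell (2,4)='T' (+4 fires, +5 burnt)
Step 6: cell (2,4)='F' (+3 fires, +4 burnt)
  -> target ignites at step 6
Step 7: cell (2,4)='.' (+3 fires, +3 burnt)
Step 8: cell (2,4)='.' (+1 fires, +3 burnt)
Step 9: cell (2,4)='.' (+1 fires, +1 burnt)
Step 10: cell (2,4)='.' (+0 fires, +1 burnt)
  fire out at step 10

6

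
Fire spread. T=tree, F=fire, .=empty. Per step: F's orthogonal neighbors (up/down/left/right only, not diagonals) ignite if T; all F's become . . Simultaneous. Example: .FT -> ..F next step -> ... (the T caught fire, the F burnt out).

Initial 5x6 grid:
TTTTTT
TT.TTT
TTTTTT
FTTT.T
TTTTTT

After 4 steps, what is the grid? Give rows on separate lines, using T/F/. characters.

Step 1: 3 trees catch fire, 1 burn out
  TTTTTT
  TT.TTT
  FTTTTT
  .FTT.T
  FTTTTT
Step 2: 4 trees catch fire, 3 burn out
  TTTTTT
  FT.TTT
  .FTTTT
  ..FT.T
  .FTTTT
Step 3: 5 trees catch fire, 4 burn out
  FTTTTT
  .F.TTT
  ..FTTT
  ...F.T
  ..FTTT
Step 4: 3 trees catch fire, 5 burn out
  .FTTTT
  ...TTT
  ...FTT
  .....T
  ...FTT

.FTTTT
...TTT
...FTT
.....T
...FTT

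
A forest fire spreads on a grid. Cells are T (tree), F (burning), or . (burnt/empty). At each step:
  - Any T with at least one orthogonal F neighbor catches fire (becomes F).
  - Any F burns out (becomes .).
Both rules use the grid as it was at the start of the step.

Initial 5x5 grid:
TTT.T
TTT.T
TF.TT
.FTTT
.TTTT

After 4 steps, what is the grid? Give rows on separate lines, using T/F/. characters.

Step 1: 4 trees catch fire, 2 burn out
  TTT.T
  TFT.T
  F..TT
  ..FTT
  .FTTT
Step 2: 5 trees catch fire, 4 burn out
  TFT.T
  F.F.T
  ...TT
  ...FT
  ..FTT
Step 3: 5 trees catch fire, 5 burn out
  F.F.T
  ....T
  ...FT
  ....F
  ...FT
Step 4: 2 trees catch fire, 5 burn out
  ....T
  ....T
  ....F
  .....
  ....F

....T
....T
....F
.....
....F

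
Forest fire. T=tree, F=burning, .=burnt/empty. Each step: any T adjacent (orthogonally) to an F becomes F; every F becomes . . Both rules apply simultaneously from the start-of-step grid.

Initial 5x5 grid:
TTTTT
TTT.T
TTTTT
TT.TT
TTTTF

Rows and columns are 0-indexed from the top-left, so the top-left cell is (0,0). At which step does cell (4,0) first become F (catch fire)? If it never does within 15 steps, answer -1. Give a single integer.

Step 1: cell (4,0)='T' (+2 fires, +1 burnt)
Step 2: cell (4,0)='T' (+3 fires, +2 burnt)
Step 3: cell (4,0)='T' (+3 fires, +3 burnt)
Step 4: cell (4,0)='F' (+4 fires, +3 burnt)
  -> target ignites at step 4
Step 5: cell (4,0)='.' (+4 fires, +4 burnt)
Step 6: cell (4,0)='.' (+3 fires, +4 burnt)
Step 7: cell (4,0)='.' (+2 fires, +3 burnt)
Step 8: cell (4,0)='.' (+1 fires, +2 burnt)
Step 9: cell (4,0)='.' (+0 fires, +1 burnt)
  fire out at step 9

4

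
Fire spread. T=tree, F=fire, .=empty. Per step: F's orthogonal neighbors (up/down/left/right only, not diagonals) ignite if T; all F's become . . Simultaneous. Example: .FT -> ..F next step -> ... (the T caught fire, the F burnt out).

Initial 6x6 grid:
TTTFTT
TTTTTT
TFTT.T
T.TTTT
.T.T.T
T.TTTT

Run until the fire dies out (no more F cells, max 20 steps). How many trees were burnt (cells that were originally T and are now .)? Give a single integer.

Step 1: +6 fires, +2 burnt (F count now 6)
Step 2: +8 fires, +6 burnt (F count now 8)
Step 3: +3 fires, +8 burnt (F count now 3)
Step 4: +3 fires, +3 burnt (F count now 3)
Step 5: +2 fires, +3 burnt (F count now 2)
Step 6: +3 fires, +2 burnt (F count now 3)
Step 7: +1 fires, +3 burnt (F count now 1)
Step 8: +0 fires, +1 burnt (F count now 0)
Fire out after step 8
Initially T: 28, now '.': 34
Total burnt (originally-T cells now '.'): 26

Answer: 26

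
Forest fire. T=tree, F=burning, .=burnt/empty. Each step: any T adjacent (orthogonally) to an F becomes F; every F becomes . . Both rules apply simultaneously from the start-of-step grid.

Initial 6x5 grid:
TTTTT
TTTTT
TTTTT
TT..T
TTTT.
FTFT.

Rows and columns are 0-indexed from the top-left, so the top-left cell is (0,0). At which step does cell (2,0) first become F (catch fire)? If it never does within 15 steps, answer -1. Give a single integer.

Step 1: cell (2,0)='T' (+4 fires, +2 burnt)
Step 2: cell (2,0)='T' (+3 fires, +4 burnt)
Step 3: cell (2,0)='F' (+2 fires, +3 burnt)
  -> target ignites at step 3
Step 4: cell (2,0)='.' (+2 fires, +2 burnt)
Step 5: cell (2,0)='.' (+3 fires, +2 burnt)
Step 6: cell (2,0)='.' (+3 fires, +3 burnt)
Step 7: cell (2,0)='.' (+3 fires, +3 burnt)
Step 8: cell (2,0)='.' (+3 fires, +3 burnt)
Step 9: cell (2,0)='.' (+1 fires, +3 burnt)
Step 10: cell (2,0)='.' (+0 fires, +1 burnt)
  fire out at step 10

3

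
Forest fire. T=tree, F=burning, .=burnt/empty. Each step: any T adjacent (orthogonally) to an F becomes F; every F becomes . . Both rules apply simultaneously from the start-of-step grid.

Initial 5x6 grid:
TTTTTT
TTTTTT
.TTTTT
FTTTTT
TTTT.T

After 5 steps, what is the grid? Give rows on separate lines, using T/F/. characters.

Step 1: 2 trees catch fire, 1 burn out
  TTTTTT
  TTTTTT
  .TTTTT
  .FTTTT
  FTTT.T
Step 2: 3 trees catch fire, 2 burn out
  TTTTTT
  TTTTTT
  .FTTTT
  ..FTTT
  .FTT.T
Step 3: 4 trees catch fire, 3 burn out
  TTTTTT
  TFTTTT
  ..FTTT
  ...FTT
  ..FT.T
Step 4: 6 trees catch fire, 4 burn out
  TFTTTT
  F.FTTT
  ...FTT
  ....FT
  ...F.T
Step 5: 5 trees catch fire, 6 burn out
  F.FTTT
  ...FTT
  ....FT
  .....F
  .....T

F.FTTT
...FTT
....FT
.....F
.....T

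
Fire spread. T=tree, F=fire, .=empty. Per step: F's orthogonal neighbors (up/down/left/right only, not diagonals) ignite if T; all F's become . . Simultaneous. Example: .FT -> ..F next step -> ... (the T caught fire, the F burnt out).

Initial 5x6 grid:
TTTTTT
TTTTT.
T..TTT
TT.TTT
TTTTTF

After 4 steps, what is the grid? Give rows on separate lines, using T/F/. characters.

Step 1: 2 trees catch fire, 1 burn out
  TTTTTT
  TTTTT.
  T..TTT
  TT.TTF
  TTTTF.
Step 2: 3 trees catch fire, 2 burn out
  TTTTTT
  TTTTT.
  T..TTF
  TT.TF.
  TTTF..
Step 3: 3 trees catch fire, 3 burn out
  TTTTTT
  TTTTT.
  T..TF.
  TT.F..
  TTF...
Step 4: 3 trees catch fire, 3 burn out
  TTTTTT
  TTTTF.
  T..F..
  TT....
  TF....

TTTTTT
TTTTF.
T..F..
TT....
TF....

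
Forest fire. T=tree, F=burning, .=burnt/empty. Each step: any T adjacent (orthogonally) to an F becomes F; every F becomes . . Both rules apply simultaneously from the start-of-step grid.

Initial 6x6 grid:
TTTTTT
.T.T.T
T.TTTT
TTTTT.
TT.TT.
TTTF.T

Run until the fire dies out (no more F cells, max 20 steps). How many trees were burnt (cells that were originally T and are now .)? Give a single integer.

Answer: 26

Derivation:
Step 1: +2 fires, +1 burnt (F count now 2)
Step 2: +3 fires, +2 burnt (F count now 3)
Step 3: +5 fires, +3 burnt (F count now 5)
Step 4: +5 fires, +5 burnt (F count now 5)
Step 5: +3 fires, +5 burnt (F count now 3)
Step 6: +4 fires, +3 burnt (F count now 4)
Step 7: +2 fires, +4 burnt (F count now 2)
Step 8: +2 fires, +2 burnt (F count now 2)
Step 9: +0 fires, +2 burnt (F count now 0)
Fire out after step 9
Initially T: 27, now '.': 35
Total burnt (originally-T cells now '.'): 26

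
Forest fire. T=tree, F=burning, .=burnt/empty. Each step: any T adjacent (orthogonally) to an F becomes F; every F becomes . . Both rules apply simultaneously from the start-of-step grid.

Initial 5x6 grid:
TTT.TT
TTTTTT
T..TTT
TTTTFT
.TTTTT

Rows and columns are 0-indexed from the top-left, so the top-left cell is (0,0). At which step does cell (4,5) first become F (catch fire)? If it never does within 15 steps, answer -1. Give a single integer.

Step 1: cell (4,5)='T' (+4 fires, +1 burnt)
Step 2: cell (4,5)='F' (+6 fires, +4 burnt)
  -> target ignites at step 2
Step 3: cell (4,5)='.' (+5 fires, +6 burnt)
Step 4: cell (4,5)='.' (+4 fires, +5 burnt)
Step 5: cell (4,5)='.' (+3 fires, +4 burnt)
Step 6: cell (4,5)='.' (+2 fires, +3 burnt)
Step 7: cell (4,5)='.' (+1 fires, +2 burnt)
Step 8: cell (4,5)='.' (+0 fires, +1 burnt)
  fire out at step 8

2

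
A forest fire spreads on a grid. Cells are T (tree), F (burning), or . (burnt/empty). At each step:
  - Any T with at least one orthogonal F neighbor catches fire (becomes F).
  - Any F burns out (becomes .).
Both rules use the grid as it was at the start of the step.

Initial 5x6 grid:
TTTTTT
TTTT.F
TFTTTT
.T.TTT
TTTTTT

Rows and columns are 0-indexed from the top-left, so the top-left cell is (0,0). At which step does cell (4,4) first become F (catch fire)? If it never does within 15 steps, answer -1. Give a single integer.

Step 1: cell (4,4)='T' (+6 fires, +2 burnt)
Step 2: cell (4,4)='T' (+8 fires, +6 burnt)
Step 3: cell (4,4)='T' (+9 fires, +8 burnt)
Step 4: cell (4,4)='F' (+2 fires, +9 burnt)
  -> target ignites at step 4
Step 5: cell (4,4)='.' (+0 fires, +2 burnt)
  fire out at step 5

4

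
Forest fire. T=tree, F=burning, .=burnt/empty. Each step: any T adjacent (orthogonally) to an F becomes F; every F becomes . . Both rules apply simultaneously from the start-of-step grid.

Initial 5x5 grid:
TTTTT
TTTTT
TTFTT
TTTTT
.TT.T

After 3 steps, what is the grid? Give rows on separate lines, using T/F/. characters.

Step 1: 4 trees catch fire, 1 burn out
  TTTTT
  TTFTT
  TF.FT
  TTFTT
  .TT.T
Step 2: 8 trees catch fire, 4 burn out
  TTFTT
  TF.FT
  F...F
  TF.FT
  .TF.T
Step 3: 7 trees catch fire, 8 burn out
  TF.FT
  F...F
  .....
  F...F
  .F..T

TF.FT
F...F
.....
F...F
.F..T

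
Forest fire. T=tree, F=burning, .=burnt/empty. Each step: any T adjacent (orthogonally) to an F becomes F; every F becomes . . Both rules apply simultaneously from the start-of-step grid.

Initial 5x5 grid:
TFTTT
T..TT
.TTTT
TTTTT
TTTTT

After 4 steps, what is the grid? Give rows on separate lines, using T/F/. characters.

Step 1: 2 trees catch fire, 1 burn out
  F.FTT
  T..TT
  .TTTT
  TTTTT
  TTTTT
Step 2: 2 trees catch fire, 2 burn out
  ...FT
  F..TT
  .TTTT
  TTTTT
  TTTTT
Step 3: 2 trees catch fire, 2 burn out
  ....F
  ...FT
  .TTTT
  TTTTT
  TTTTT
Step 4: 2 trees catch fire, 2 burn out
  .....
  ....F
  .TTFT
  TTTTT
  TTTTT

.....
....F
.TTFT
TTTTT
TTTTT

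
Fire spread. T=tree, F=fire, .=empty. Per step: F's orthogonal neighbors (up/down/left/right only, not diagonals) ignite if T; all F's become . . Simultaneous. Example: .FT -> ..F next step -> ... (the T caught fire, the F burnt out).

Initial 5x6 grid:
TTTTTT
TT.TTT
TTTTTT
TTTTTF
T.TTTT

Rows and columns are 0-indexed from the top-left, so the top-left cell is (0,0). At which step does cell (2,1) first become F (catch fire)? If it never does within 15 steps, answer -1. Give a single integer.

Step 1: cell (2,1)='T' (+3 fires, +1 burnt)
Step 2: cell (2,1)='T' (+4 fires, +3 burnt)
Step 3: cell (2,1)='T' (+5 fires, +4 burnt)
Step 4: cell (2,1)='T' (+5 fires, +5 burnt)
Step 5: cell (2,1)='F' (+3 fires, +5 burnt)
  -> target ignites at step 5
Step 6: cell (2,1)='.' (+4 fires, +3 burnt)
Step 7: cell (2,1)='.' (+2 fires, +4 burnt)
Step 8: cell (2,1)='.' (+1 fires, +2 burnt)
Step 9: cell (2,1)='.' (+0 fires, +1 burnt)
  fire out at step 9

5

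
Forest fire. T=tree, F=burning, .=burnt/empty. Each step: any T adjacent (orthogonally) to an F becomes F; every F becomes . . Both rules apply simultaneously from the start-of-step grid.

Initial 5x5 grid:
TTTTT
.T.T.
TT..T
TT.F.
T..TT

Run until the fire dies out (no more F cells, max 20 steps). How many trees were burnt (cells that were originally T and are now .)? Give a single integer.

Step 1: +1 fires, +1 burnt (F count now 1)
Step 2: +1 fires, +1 burnt (F count now 1)
Step 3: +0 fires, +1 burnt (F count now 0)
Fire out after step 3
Initially T: 15, now '.': 12
Total burnt (originally-T cells now '.'): 2

Answer: 2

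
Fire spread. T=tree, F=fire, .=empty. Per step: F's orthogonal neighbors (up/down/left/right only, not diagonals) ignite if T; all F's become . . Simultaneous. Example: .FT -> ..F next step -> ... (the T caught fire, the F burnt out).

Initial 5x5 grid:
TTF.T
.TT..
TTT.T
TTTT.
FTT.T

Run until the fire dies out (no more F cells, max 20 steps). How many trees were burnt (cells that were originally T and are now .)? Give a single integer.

Step 1: +4 fires, +2 burnt (F count now 4)
Step 2: +6 fires, +4 burnt (F count now 6)
Step 3: +2 fires, +6 burnt (F count now 2)
Step 4: +1 fires, +2 burnt (F count now 1)
Step 5: +0 fires, +1 burnt (F count now 0)
Fire out after step 5
Initially T: 16, now '.': 22
Total burnt (originally-T cells now '.'): 13

Answer: 13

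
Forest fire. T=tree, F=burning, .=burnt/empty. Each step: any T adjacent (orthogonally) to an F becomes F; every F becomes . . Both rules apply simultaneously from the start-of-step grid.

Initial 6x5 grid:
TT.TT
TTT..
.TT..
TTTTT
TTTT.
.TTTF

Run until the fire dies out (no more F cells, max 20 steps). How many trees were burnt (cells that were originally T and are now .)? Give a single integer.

Step 1: +1 fires, +1 burnt (F count now 1)
Step 2: +2 fires, +1 burnt (F count now 2)
Step 3: +3 fires, +2 burnt (F count now 3)
Step 4: +3 fires, +3 burnt (F count now 3)
Step 5: +3 fires, +3 burnt (F count now 3)
Step 6: +3 fires, +3 burnt (F count now 3)
Step 7: +1 fires, +3 burnt (F count now 1)
Step 8: +2 fires, +1 burnt (F count now 2)
Step 9: +1 fires, +2 burnt (F count now 1)
Step 10: +0 fires, +1 burnt (F count now 0)
Fire out after step 10
Initially T: 21, now '.': 28
Total burnt (originally-T cells now '.'): 19

Answer: 19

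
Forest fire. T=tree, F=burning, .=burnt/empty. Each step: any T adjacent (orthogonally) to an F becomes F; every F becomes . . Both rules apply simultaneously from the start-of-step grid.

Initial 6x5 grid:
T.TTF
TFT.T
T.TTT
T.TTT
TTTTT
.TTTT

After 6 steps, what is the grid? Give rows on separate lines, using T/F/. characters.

Step 1: 4 trees catch fire, 2 burn out
  T.TF.
  F.F.F
  T.TTT
  T.TTT
  TTTTT
  .TTTT
Step 2: 5 trees catch fire, 4 burn out
  F.F..
  .....
  F.FTF
  T.TTT
  TTTTT
  .TTTT
Step 3: 4 trees catch fire, 5 burn out
  .....
  .....
  ...F.
  F.FTF
  TTTTT
  .TTTT
Step 4: 4 trees catch fire, 4 burn out
  .....
  .....
  .....
  ...F.
  FTFTF
  .TTTT
Step 5: 4 trees catch fire, 4 burn out
  .....
  .....
  .....
  .....
  .F.F.
  .TFTF
Step 6: 2 trees catch fire, 4 burn out
  .....
  .....
  .....
  .....
  .....
  .F.F.

.....
.....
.....
.....
.....
.F.F.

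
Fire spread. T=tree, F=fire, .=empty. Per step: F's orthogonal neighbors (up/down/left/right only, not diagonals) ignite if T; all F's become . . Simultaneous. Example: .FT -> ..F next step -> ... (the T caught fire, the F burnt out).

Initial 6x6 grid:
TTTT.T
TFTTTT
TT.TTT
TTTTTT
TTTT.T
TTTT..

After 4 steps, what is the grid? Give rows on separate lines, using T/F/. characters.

Step 1: 4 trees catch fire, 1 burn out
  TFTT.T
  F.FTTT
  TF.TTT
  TTTTTT
  TTTT.T
  TTTT..
Step 2: 5 trees catch fire, 4 burn out
  F.FT.T
  ...FTT
  F..TTT
  TFTTTT
  TTTT.T
  TTTT..
Step 3: 6 trees catch fire, 5 burn out
  ...F.T
  ....FT
  ...FTT
  F.FTTT
  TFTT.T
  TTTT..
Step 4: 6 trees catch fire, 6 burn out
  .....T
  .....F
  ....FT
  ...FTT
  F.FT.T
  TFTT..

.....T
.....F
....FT
...FTT
F.FT.T
TFTT..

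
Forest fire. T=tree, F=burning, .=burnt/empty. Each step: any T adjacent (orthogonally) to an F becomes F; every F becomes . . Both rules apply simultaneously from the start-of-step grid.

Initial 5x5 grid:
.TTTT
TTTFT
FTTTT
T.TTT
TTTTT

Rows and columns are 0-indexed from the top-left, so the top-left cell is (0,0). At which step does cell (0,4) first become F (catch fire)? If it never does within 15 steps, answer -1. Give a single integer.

Step 1: cell (0,4)='T' (+7 fires, +2 burnt)
Step 2: cell (0,4)='F' (+7 fires, +7 burnt)
  -> target ignites at step 2
Step 3: cell (0,4)='.' (+5 fires, +7 burnt)
Step 4: cell (0,4)='.' (+2 fires, +5 burnt)
Step 5: cell (0,4)='.' (+0 fires, +2 burnt)
  fire out at step 5

2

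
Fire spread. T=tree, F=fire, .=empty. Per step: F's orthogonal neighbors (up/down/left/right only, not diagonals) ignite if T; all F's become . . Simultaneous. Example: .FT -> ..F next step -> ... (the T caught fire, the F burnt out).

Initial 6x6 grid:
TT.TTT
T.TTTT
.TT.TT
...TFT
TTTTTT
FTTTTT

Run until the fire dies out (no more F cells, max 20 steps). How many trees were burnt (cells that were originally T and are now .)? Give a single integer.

Step 1: +6 fires, +2 burnt (F count now 6)
Step 2: +7 fires, +6 burnt (F count now 7)
Step 3: +6 fires, +7 burnt (F count now 6)
Step 4: +3 fires, +6 burnt (F count now 3)
Step 5: +1 fires, +3 burnt (F count now 1)
Step 6: +1 fires, +1 burnt (F count now 1)
Step 7: +0 fires, +1 burnt (F count now 0)
Fire out after step 7
Initially T: 27, now '.': 33
Total burnt (originally-T cells now '.'): 24

Answer: 24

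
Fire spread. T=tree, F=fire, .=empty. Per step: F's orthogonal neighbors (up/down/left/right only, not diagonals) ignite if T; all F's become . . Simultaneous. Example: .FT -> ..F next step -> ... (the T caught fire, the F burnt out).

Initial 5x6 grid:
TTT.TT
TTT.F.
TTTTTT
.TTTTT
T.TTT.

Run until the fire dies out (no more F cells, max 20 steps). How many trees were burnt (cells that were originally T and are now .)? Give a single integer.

Answer: 22

Derivation:
Step 1: +2 fires, +1 burnt (F count now 2)
Step 2: +4 fires, +2 burnt (F count now 4)
Step 3: +4 fires, +4 burnt (F count now 4)
Step 4: +4 fires, +4 burnt (F count now 4)
Step 5: +5 fires, +4 burnt (F count now 5)
Step 6: +2 fires, +5 burnt (F count now 2)
Step 7: +1 fires, +2 burnt (F count now 1)
Step 8: +0 fires, +1 burnt (F count now 0)
Fire out after step 8
Initially T: 23, now '.': 29
Total burnt (originally-T cells now '.'): 22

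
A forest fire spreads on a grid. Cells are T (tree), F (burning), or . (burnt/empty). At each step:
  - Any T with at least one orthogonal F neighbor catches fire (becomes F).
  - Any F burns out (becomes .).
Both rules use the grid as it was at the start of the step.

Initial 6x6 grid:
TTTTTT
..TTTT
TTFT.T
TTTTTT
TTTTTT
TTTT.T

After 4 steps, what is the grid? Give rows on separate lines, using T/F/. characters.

Step 1: 4 trees catch fire, 1 burn out
  TTTTTT
  ..FTTT
  TF.F.T
  TTFTTT
  TTTTTT
  TTTT.T
Step 2: 6 trees catch fire, 4 burn out
  TTFTTT
  ...FTT
  F....T
  TF.FTT
  TTFTTT
  TTTT.T
Step 3: 8 trees catch fire, 6 burn out
  TF.FTT
  ....FT
  .....T
  F...FT
  TF.FTT
  TTFT.T
Step 4: 8 trees catch fire, 8 burn out
  F...FT
  .....F
  .....T
  .....F
  F...FT
  TF.F.T

F...FT
.....F
.....T
.....F
F...FT
TF.F.T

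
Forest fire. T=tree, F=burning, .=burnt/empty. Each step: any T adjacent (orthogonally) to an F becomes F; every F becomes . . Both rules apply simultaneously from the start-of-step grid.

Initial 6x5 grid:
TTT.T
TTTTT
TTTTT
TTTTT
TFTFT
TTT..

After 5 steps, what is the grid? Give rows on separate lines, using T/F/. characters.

Step 1: 6 trees catch fire, 2 burn out
  TTT.T
  TTTTT
  TTTTT
  TFTFT
  F.F.F
  TFT..
Step 2: 7 trees catch fire, 6 burn out
  TTT.T
  TTTTT
  TFTFT
  F.F.F
  .....
  F.F..
Step 3: 5 trees catch fire, 7 burn out
  TTT.T
  TFTFT
  F.F.F
  .....
  .....
  .....
Step 4: 4 trees catch fire, 5 burn out
  TFT.T
  F.F.F
  .....
  .....
  .....
  .....
Step 5: 3 trees catch fire, 4 burn out
  F.F.F
  .....
  .....
  .....
  .....
  .....

F.F.F
.....
.....
.....
.....
.....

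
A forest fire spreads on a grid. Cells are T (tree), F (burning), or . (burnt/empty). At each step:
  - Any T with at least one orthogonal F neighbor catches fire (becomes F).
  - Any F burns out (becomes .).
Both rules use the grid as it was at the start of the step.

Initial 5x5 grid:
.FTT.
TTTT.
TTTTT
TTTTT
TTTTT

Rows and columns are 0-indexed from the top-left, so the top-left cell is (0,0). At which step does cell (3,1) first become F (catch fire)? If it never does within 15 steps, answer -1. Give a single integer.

Step 1: cell (3,1)='T' (+2 fires, +1 burnt)
Step 2: cell (3,1)='T' (+4 fires, +2 burnt)
Step 3: cell (3,1)='F' (+4 fires, +4 burnt)
  -> target ignites at step 3
Step 4: cell (3,1)='.' (+4 fires, +4 burnt)
Step 5: cell (3,1)='.' (+4 fires, +4 burnt)
Step 6: cell (3,1)='.' (+2 fires, +4 burnt)
Step 7: cell (3,1)='.' (+1 fires, +2 burnt)
Step 8: cell (3,1)='.' (+0 fires, +1 burnt)
  fire out at step 8

3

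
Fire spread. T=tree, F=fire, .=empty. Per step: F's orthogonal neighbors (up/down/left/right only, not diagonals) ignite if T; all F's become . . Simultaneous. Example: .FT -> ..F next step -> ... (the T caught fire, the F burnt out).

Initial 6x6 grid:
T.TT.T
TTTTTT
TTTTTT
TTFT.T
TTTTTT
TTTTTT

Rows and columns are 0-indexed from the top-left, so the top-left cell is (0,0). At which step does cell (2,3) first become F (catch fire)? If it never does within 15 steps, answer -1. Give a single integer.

Step 1: cell (2,3)='T' (+4 fires, +1 burnt)
Step 2: cell (2,3)='F' (+7 fires, +4 burnt)
  -> target ignites at step 2
Step 3: cell (2,3)='.' (+9 fires, +7 burnt)
Step 4: cell (2,3)='.' (+7 fires, +9 burnt)
Step 5: cell (2,3)='.' (+4 fires, +7 burnt)
Step 6: cell (2,3)='.' (+1 fires, +4 burnt)
Step 7: cell (2,3)='.' (+0 fires, +1 burnt)
  fire out at step 7

2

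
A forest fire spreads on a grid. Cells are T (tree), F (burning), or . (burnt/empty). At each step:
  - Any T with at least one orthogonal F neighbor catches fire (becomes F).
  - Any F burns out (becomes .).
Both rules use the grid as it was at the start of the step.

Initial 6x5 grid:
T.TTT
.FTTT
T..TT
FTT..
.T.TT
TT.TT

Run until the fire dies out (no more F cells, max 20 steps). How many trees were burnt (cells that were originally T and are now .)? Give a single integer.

Answer: 14

Derivation:
Step 1: +3 fires, +2 burnt (F count now 3)
Step 2: +4 fires, +3 burnt (F count now 4)
Step 3: +4 fires, +4 burnt (F count now 4)
Step 4: +3 fires, +4 burnt (F count now 3)
Step 5: +0 fires, +3 burnt (F count now 0)
Fire out after step 5
Initially T: 19, now '.': 25
Total burnt (originally-T cells now '.'): 14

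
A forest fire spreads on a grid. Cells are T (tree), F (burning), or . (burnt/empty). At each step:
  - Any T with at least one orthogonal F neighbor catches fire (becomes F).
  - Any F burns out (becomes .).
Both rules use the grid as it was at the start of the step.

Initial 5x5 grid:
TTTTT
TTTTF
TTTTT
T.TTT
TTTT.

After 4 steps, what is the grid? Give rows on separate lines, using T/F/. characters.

Step 1: 3 trees catch fire, 1 burn out
  TTTTF
  TTTF.
  TTTTF
  T.TTT
  TTTT.
Step 2: 4 trees catch fire, 3 burn out
  TTTF.
  TTF..
  TTTF.
  T.TTF
  TTTT.
Step 3: 4 trees catch fire, 4 burn out
  TTF..
  TF...
  TTF..
  T.TF.
  TTTT.
Step 4: 5 trees catch fire, 4 burn out
  TF...
  F....
  TF...
  T.F..
  TTTF.

TF...
F....
TF...
T.F..
TTTF.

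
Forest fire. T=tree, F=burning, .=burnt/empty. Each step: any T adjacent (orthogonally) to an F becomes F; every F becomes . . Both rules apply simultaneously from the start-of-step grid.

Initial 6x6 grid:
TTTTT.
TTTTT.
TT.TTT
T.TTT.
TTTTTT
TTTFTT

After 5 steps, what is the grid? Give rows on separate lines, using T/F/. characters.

Step 1: 3 trees catch fire, 1 burn out
  TTTTT.
  TTTTT.
  TT.TTT
  T.TTT.
  TTTFTT
  TTF.FT
Step 2: 5 trees catch fire, 3 burn out
  TTTTT.
  TTTTT.
  TT.TTT
  T.TFT.
  TTF.FT
  TF...F
Step 3: 6 trees catch fire, 5 burn out
  TTTTT.
  TTTTT.
  TT.FTT
  T.F.F.
  TF...F
  F.....
Step 4: 3 trees catch fire, 6 burn out
  TTTTT.
  TTTFT.
  TT..FT
  T.....
  F.....
  ......
Step 5: 5 trees catch fire, 3 burn out
  TTTFT.
  TTF.F.
  TT...F
  F.....
  ......
  ......

TTTFT.
TTF.F.
TT...F
F.....
......
......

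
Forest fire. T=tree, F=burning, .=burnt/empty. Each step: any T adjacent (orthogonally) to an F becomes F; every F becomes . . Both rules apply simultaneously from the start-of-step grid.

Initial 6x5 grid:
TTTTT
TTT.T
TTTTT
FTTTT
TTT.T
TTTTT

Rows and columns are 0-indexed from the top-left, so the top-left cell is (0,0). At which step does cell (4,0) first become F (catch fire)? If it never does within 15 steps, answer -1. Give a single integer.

Step 1: cell (4,0)='F' (+3 fires, +1 burnt)
  -> target ignites at step 1
Step 2: cell (4,0)='.' (+5 fires, +3 burnt)
Step 3: cell (4,0)='.' (+6 fires, +5 burnt)
Step 4: cell (4,0)='.' (+5 fires, +6 burnt)
Step 5: cell (4,0)='.' (+4 fires, +5 burnt)
Step 6: cell (4,0)='.' (+3 fires, +4 burnt)
Step 7: cell (4,0)='.' (+1 fires, +3 burnt)
Step 8: cell (4,0)='.' (+0 fires, +1 burnt)
  fire out at step 8

1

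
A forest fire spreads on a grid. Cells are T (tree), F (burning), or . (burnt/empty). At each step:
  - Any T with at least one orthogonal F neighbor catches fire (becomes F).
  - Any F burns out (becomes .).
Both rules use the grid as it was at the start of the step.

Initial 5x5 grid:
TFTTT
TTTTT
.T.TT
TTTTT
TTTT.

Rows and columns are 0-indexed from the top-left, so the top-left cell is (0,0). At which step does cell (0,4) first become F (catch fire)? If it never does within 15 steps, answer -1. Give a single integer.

Step 1: cell (0,4)='T' (+3 fires, +1 burnt)
Step 2: cell (0,4)='T' (+4 fires, +3 burnt)
Step 3: cell (0,4)='F' (+3 fires, +4 burnt)
  -> target ignites at step 3
Step 4: cell (0,4)='.' (+5 fires, +3 burnt)
Step 5: cell (0,4)='.' (+4 fires, +5 burnt)
Step 6: cell (0,4)='.' (+2 fires, +4 burnt)
Step 7: cell (0,4)='.' (+0 fires, +2 burnt)
  fire out at step 7

3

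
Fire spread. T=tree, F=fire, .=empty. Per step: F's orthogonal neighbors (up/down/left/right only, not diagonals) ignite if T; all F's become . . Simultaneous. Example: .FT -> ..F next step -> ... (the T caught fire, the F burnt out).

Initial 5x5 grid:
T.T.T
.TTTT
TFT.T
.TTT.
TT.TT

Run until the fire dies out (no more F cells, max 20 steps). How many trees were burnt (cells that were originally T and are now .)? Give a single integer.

Step 1: +4 fires, +1 burnt (F count now 4)
Step 2: +3 fires, +4 burnt (F count now 3)
Step 3: +4 fires, +3 burnt (F count now 4)
Step 4: +2 fires, +4 burnt (F count now 2)
Step 5: +3 fires, +2 burnt (F count now 3)
Step 6: +0 fires, +3 burnt (F count now 0)
Fire out after step 6
Initially T: 17, now '.': 24
Total burnt (originally-T cells now '.'): 16

Answer: 16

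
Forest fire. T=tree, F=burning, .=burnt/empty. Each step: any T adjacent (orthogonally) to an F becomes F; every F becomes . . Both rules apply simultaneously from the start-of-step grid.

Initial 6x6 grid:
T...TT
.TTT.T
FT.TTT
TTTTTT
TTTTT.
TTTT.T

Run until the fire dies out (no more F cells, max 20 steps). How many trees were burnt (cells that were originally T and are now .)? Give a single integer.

Step 1: +2 fires, +1 burnt (F count now 2)
Step 2: +3 fires, +2 burnt (F count now 3)
Step 3: +4 fires, +3 burnt (F count now 4)
Step 4: +4 fires, +4 burnt (F count now 4)
Step 5: +4 fires, +4 burnt (F count now 4)
Step 6: +4 fires, +4 burnt (F count now 4)
Step 7: +1 fires, +4 burnt (F count now 1)
Step 8: +1 fires, +1 burnt (F count now 1)
Step 9: +1 fires, +1 burnt (F count now 1)
Step 10: +1 fires, +1 burnt (F count now 1)
Step 11: +0 fires, +1 burnt (F count now 0)
Fire out after step 11
Initially T: 27, now '.': 34
Total burnt (originally-T cells now '.'): 25

Answer: 25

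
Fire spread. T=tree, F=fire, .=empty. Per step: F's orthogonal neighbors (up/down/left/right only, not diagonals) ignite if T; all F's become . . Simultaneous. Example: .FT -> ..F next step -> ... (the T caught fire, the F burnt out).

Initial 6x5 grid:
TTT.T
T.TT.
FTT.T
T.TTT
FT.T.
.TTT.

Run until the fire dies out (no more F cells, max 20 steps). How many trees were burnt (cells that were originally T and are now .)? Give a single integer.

Answer: 18

Derivation:
Step 1: +4 fires, +2 burnt (F count now 4)
Step 2: +3 fires, +4 burnt (F count now 3)
Step 3: +4 fires, +3 burnt (F count now 4)
Step 4: +4 fires, +4 burnt (F count now 4)
Step 5: +2 fires, +4 burnt (F count now 2)
Step 6: +1 fires, +2 burnt (F count now 1)
Step 7: +0 fires, +1 burnt (F count now 0)
Fire out after step 7
Initially T: 19, now '.': 29
Total burnt (originally-T cells now '.'): 18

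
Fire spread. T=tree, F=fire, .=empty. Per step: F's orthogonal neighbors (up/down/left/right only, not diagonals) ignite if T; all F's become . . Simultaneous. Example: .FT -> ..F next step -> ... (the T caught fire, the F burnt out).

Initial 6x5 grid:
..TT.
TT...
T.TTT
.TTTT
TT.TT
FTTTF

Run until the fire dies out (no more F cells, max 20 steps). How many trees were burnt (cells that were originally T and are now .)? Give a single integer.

Answer: 14

Derivation:
Step 1: +4 fires, +2 burnt (F count now 4)
Step 2: +4 fires, +4 burnt (F count now 4)
Step 3: +3 fires, +4 burnt (F count now 3)
Step 4: +2 fires, +3 burnt (F count now 2)
Step 5: +1 fires, +2 burnt (F count now 1)
Step 6: +0 fires, +1 burnt (F count now 0)
Fire out after step 6
Initially T: 19, now '.': 25
Total burnt (originally-T cells now '.'): 14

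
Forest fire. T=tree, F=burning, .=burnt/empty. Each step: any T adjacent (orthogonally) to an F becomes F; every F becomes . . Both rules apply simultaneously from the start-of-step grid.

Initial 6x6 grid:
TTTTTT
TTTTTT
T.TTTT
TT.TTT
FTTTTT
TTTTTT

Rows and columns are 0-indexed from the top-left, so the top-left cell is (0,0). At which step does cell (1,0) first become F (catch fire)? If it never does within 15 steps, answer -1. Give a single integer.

Step 1: cell (1,0)='T' (+3 fires, +1 burnt)
Step 2: cell (1,0)='T' (+4 fires, +3 burnt)
Step 3: cell (1,0)='F' (+3 fires, +4 burnt)
  -> target ignites at step 3
Step 4: cell (1,0)='.' (+5 fires, +3 burnt)
Step 5: cell (1,0)='.' (+6 fires, +5 burnt)
Step 6: cell (1,0)='.' (+6 fires, +6 burnt)
Step 7: cell (1,0)='.' (+3 fires, +6 burnt)
Step 8: cell (1,0)='.' (+2 fires, +3 burnt)
Step 9: cell (1,0)='.' (+1 fires, +2 burnt)
Step 10: cell (1,0)='.' (+0 fires, +1 burnt)
  fire out at step 10

3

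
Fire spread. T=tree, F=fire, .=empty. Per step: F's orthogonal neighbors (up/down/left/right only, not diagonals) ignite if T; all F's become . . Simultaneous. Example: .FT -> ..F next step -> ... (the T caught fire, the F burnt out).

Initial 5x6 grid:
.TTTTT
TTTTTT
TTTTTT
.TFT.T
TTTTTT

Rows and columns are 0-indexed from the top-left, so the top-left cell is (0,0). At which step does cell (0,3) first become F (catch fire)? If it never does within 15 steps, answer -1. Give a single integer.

Step 1: cell (0,3)='T' (+4 fires, +1 burnt)
Step 2: cell (0,3)='T' (+5 fires, +4 burnt)
Step 3: cell (0,3)='T' (+7 fires, +5 burnt)
Step 4: cell (0,3)='F' (+6 fires, +7 burnt)
  -> target ignites at step 4
Step 5: cell (0,3)='.' (+3 fires, +6 burnt)
Step 6: cell (0,3)='.' (+1 fires, +3 burnt)
Step 7: cell (0,3)='.' (+0 fires, +1 burnt)
  fire out at step 7

4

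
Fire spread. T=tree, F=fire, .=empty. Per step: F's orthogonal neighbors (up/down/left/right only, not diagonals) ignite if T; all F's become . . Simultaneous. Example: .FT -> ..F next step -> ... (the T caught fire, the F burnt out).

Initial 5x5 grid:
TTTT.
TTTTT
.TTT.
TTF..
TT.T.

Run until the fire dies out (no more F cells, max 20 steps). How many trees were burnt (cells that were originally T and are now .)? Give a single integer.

Step 1: +2 fires, +1 burnt (F count now 2)
Step 2: +5 fires, +2 burnt (F count now 5)
Step 3: +4 fires, +5 burnt (F count now 4)
Step 4: +4 fires, +4 burnt (F count now 4)
Step 5: +1 fires, +4 burnt (F count now 1)
Step 6: +0 fires, +1 burnt (F count now 0)
Fire out after step 6
Initially T: 17, now '.': 24
Total burnt (originally-T cells now '.'): 16

Answer: 16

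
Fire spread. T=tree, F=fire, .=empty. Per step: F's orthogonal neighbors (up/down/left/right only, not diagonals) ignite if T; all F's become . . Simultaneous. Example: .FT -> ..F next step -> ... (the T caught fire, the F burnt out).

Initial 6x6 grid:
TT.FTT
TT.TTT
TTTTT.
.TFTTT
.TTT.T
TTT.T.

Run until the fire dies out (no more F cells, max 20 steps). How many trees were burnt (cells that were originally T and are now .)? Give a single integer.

Step 1: +6 fires, +2 burnt (F count now 6)
Step 2: +8 fires, +6 burnt (F count now 8)
Step 3: +6 fires, +8 burnt (F count now 6)
Step 4: +4 fires, +6 burnt (F count now 4)
Step 5: +1 fires, +4 burnt (F count now 1)
Step 6: +0 fires, +1 burnt (F count now 0)
Fire out after step 6
Initially T: 26, now '.': 35
Total burnt (originally-T cells now '.'): 25

Answer: 25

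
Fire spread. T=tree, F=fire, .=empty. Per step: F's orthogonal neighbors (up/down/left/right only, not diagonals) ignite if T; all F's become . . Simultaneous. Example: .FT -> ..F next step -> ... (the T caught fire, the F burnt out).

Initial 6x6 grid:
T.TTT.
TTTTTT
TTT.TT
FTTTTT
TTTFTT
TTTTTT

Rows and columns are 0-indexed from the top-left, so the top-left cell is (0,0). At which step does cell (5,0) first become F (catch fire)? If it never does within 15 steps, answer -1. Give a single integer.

Step 1: cell (5,0)='T' (+7 fires, +2 burnt)
Step 2: cell (5,0)='F' (+9 fires, +7 burnt)
  -> target ignites at step 2
Step 3: cell (5,0)='.' (+7 fires, +9 burnt)
Step 4: cell (5,0)='.' (+3 fires, +7 burnt)
Step 5: cell (5,0)='.' (+4 fires, +3 burnt)
Step 6: cell (5,0)='.' (+1 fires, +4 burnt)
Step 7: cell (5,0)='.' (+0 fires, +1 burnt)
  fire out at step 7

2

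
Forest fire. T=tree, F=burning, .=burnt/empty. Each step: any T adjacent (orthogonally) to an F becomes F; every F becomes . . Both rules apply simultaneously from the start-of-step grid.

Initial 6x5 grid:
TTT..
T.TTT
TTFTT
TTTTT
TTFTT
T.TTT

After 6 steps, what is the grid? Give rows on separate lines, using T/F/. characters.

Step 1: 7 trees catch fire, 2 burn out
  TTT..
  T.FTT
  TF.FT
  TTFTT
  TF.FT
  T.FTT
Step 2: 9 trees catch fire, 7 burn out
  TTF..
  T..FT
  F...F
  TF.FT
  F...F
  T..FT
Step 3: 7 trees catch fire, 9 burn out
  TF...
  F...F
  .....
  F...F
  .....
  F...F
Step 4: 1 trees catch fire, 7 burn out
  F....
  .....
  .....
  .....
  .....
  .....
Step 5: 0 trees catch fire, 1 burn out
  .....
  .....
  .....
  .....
  .....
  .....
Step 6: 0 trees catch fire, 0 burn out
  .....
  .....
  .....
  .....
  .....
  .....

.....
.....
.....
.....
.....
.....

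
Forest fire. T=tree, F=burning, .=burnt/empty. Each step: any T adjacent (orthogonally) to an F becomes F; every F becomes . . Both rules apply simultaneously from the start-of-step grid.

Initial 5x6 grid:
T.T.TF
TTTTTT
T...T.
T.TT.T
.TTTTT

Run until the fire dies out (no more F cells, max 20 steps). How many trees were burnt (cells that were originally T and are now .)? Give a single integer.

Step 1: +2 fires, +1 burnt (F count now 2)
Step 2: +1 fires, +2 burnt (F count now 1)
Step 3: +2 fires, +1 burnt (F count now 2)
Step 4: +1 fires, +2 burnt (F count now 1)
Step 5: +2 fires, +1 burnt (F count now 2)
Step 6: +1 fires, +2 burnt (F count now 1)
Step 7: +2 fires, +1 burnt (F count now 2)
Step 8: +1 fires, +2 burnt (F count now 1)
Step 9: +0 fires, +1 burnt (F count now 0)
Fire out after step 9
Initially T: 20, now '.': 22
Total burnt (originally-T cells now '.'): 12

Answer: 12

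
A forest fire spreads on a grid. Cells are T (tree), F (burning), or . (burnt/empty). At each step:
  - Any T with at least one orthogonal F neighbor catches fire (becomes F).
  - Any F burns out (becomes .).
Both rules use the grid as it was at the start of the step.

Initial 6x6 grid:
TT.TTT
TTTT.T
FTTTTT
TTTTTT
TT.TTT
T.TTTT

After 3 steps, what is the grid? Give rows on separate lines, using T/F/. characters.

Step 1: 3 trees catch fire, 1 burn out
  TT.TTT
  FTTT.T
  .FTTTT
  FTTTTT
  TT.TTT
  T.TTTT
Step 2: 5 trees catch fire, 3 burn out
  FT.TTT
  .FTT.T
  ..FTTT
  .FTTTT
  FT.TTT
  T.TTTT
Step 3: 6 trees catch fire, 5 burn out
  .F.TTT
  ..FT.T
  ...FTT
  ..FTTT
  .F.TTT
  F.TTTT

.F.TTT
..FT.T
...FTT
..FTTT
.F.TTT
F.TTTT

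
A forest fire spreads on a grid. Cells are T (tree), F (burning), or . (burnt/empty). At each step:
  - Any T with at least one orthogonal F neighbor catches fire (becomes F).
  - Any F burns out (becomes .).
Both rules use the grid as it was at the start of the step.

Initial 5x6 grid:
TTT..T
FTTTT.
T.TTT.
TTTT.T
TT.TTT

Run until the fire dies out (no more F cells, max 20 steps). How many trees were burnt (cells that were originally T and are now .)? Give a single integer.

Answer: 21

Derivation:
Step 1: +3 fires, +1 burnt (F count now 3)
Step 2: +3 fires, +3 burnt (F count now 3)
Step 3: +5 fires, +3 burnt (F count now 5)
Step 4: +4 fires, +5 burnt (F count now 4)
Step 5: +2 fires, +4 burnt (F count now 2)
Step 6: +1 fires, +2 burnt (F count now 1)
Step 7: +1 fires, +1 burnt (F count now 1)
Step 8: +1 fires, +1 burnt (F count now 1)
Step 9: +1 fires, +1 burnt (F count now 1)
Step 10: +0 fires, +1 burnt (F count now 0)
Fire out after step 10
Initially T: 22, now '.': 29
Total burnt (originally-T cells now '.'): 21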